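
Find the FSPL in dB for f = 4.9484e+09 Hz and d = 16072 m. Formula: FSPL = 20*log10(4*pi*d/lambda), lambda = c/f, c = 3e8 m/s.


lambda = c / f = 3.0000e+08 / 4.9484e+09 = 0.06062566 m
FSPL = 20 * log10(4*pi*16072/0.06062566) = 130.5 dB

130.5 dB


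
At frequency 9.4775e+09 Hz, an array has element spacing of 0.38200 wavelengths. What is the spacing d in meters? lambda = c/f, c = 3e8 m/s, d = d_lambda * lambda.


lambda = c / f = 3.0000e+08 / 9.4775e+09 = 0.03165392 m
d = 0.38200 * 0.03165392 = 0.01209 m

0.01209 m


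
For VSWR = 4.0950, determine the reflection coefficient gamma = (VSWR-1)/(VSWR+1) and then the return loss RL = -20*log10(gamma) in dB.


gamma = (4.0950 - 1) / (4.0950 + 1) = 0.6074583
RL = -20 * log10(0.6074583) = 4.330 dB

4.330 dB


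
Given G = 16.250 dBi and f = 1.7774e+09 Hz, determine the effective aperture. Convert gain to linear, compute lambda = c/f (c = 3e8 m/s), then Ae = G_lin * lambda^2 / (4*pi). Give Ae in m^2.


lambda = c / f = 3.0000e+08 / 1.7774e+09 = 0.1687859 m
G_linear = 10^(16.250/10) = 42.16965
Ae = G_linear * lambda^2 / (4*pi) = 42.16965 * 0.1687859^2 / (4*pi) = 0.09560 m^2

0.09560 m^2


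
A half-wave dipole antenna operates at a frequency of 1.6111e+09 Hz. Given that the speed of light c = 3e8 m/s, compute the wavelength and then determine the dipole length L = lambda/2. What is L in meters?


lambda = c / f = 3.0000e+08 / 1.6111e+09 = 0.1862082 m
L = lambda / 2 = 0.1862082 / 2 = 0.09310 m

0.09310 m


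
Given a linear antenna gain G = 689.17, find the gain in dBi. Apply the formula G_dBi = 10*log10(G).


G_dBi = 10 * log10(689.17) = 28.38 dBi

28.38 dBi


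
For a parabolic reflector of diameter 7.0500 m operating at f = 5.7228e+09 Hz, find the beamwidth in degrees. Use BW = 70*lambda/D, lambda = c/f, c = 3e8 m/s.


lambda = c / f = 3.0000e+08 / 5.7228e+09 = 0.05242189 m
BW = 70 * 0.05242189 / 7.0500 = 0.5205 deg

0.5205 deg


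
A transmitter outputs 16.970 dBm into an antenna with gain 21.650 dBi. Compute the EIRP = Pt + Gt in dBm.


EIRP = Pt + Gt = 16.970 + 21.650 = 38.62 dBm

38.62 dBm


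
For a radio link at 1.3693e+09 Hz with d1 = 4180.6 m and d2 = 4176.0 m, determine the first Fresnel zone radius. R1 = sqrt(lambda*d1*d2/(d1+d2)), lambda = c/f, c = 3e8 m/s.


lambda = c / f = 3.0000e+08 / 1.3693e+09 = 0.2190900 m
R1 = sqrt(0.2190900 * 4180.6 * 4176.0 / (4180.6 + 4176.0)) = 21.39 m

21.39 m


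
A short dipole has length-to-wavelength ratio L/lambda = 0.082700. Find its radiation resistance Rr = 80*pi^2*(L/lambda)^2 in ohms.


Rr = 80 * pi^2 * (0.082700)^2 = 80 * 9.869604 * 6.839290e-03 = 5.400 ohm

5.400 ohm


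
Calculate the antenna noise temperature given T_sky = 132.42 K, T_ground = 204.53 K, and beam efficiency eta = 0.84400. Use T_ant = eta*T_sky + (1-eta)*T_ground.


T_ant = 0.84400 * 132.42 + (1 - 0.84400) * 204.53 = 143.7 K

143.7 K


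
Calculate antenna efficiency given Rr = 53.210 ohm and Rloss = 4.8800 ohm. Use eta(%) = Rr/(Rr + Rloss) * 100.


eta = 53.210 / (53.210 + 4.8800) * 100 = 91.60%

91.60%


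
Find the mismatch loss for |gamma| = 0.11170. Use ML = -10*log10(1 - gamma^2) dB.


ML = -10 * log10(1 - 0.11170^2) = -10 * log10(0.98752311) = 0.05453 dB

0.05453 dB


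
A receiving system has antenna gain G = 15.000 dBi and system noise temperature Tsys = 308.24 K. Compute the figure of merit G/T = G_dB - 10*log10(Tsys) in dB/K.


G/T = 15.000 - 10*log10(308.24) = 15.000 - 24.88889 = -9.889 dB/K

-9.889 dB/K


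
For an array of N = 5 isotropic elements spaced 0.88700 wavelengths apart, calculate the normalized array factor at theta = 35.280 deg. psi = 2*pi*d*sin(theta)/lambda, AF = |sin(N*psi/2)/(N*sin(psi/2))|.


psi = 2*pi*0.88700*sin(35.280 deg) = 3.218920 rad
AF = |sin(5*3.218920/2) / (5*sin(3.218920/2))| = 0.1964

0.1964


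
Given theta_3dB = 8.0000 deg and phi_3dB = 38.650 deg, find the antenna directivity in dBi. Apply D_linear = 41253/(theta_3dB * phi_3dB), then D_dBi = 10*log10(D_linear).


D_linear = 41253 / (8.0000 * 38.650) = 133.4185
D_dBi = 10 * log10(133.4185) = 21.25 dBi

21.25 dBi


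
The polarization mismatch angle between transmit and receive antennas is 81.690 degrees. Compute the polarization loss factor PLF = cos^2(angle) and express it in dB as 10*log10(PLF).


PLF_linear = cos^2(81.690 deg) = 0.02088860
PLF_dB = 10 * log10(0.02088860) = -16.80 dB

-16.80 dB


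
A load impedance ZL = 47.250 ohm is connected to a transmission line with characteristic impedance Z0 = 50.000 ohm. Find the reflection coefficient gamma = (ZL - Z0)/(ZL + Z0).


gamma = (47.250 - 50.000) / (47.250 + 50.000) = -0.02828

-0.02828


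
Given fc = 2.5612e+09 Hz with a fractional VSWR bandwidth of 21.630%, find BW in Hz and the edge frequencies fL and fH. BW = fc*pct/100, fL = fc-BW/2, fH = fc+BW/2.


BW = 2.5612e+09 * 21.630/100 = 5.539876e+08 Hz
fL = 2.5612e+09 - 5.539876e+08/2 = 2.284e+09 Hz
fH = 2.5612e+09 + 5.539876e+08/2 = 2.838e+09 Hz

BW=5.540e+08 Hz, fL=2.284e+09 Hz, fH=2.838e+09 Hz


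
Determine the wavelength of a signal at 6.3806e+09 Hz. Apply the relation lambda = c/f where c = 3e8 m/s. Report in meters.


lambda = c / f = 3.0000e+08 / 6.3806e+09 = 0.04702 m

0.04702 m


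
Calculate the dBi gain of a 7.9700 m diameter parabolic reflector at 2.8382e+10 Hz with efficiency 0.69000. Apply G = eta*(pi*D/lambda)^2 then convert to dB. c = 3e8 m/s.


lambda = c / f = 3.0000e+08 / 2.8382e+10 = 0.01057008 m
G_linear = 0.69000 * (pi * 7.9700 / 0.01057008)^2 = 3.871764e+06
G_dBi = 10 * log10(3.871764e+06) = 65.88 dBi

65.88 dBi


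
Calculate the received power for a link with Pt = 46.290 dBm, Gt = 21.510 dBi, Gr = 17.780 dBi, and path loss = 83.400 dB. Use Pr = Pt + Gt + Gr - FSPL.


Pr = 46.290 + 21.510 + 17.780 - 83.400 = 2.18 dBm

2.18 dBm


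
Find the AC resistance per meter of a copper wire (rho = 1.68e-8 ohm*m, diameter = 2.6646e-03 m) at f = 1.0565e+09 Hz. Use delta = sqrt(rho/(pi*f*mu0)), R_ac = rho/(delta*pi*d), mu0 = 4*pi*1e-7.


delta = sqrt(1.68e-8 / (pi * 1.0565e+09 * 4*pi*1e-7)) = 2.006966e-06 m
R_ac = 1.68e-8 / (2.006966e-06 * pi * 2.6646e-03) = 1.0000 ohm/m

1.0000 ohm/m


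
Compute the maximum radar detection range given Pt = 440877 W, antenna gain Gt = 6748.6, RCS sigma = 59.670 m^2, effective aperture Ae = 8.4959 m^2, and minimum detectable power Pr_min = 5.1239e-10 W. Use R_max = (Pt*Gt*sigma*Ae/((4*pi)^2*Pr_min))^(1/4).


R^4 = 440877*6748.6*59.670*8.4959 / ((4*pi)^2 * 5.1239e-10) = 1.864130e+19
R_max = 1.864130e+19^0.25 = 65708 m

65708 m


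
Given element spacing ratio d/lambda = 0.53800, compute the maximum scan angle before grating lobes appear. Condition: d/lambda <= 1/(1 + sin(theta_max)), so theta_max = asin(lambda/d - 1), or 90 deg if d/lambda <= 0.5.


lambda/d - 1 = 1/0.53800 - 1 = 0.8587361
theta_max = asin(0.8587361) = 59.17 deg

59.17 deg


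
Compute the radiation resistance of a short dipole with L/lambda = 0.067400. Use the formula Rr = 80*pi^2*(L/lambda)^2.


Rr = 80 * pi^2 * (0.067400)^2 = 80 * 9.869604 * 4.542760e-03 = 3.587 ohm

3.587 ohm


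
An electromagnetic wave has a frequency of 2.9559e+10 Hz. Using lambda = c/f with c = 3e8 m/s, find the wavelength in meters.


lambda = c / f = 3.0000e+08 / 2.9559e+10 = 0.01015 m

0.01015 m


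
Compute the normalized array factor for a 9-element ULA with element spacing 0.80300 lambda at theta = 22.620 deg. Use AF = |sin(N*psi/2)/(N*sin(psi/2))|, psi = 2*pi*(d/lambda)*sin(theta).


psi = 2*pi*0.80300*sin(22.620 deg) = 1.940549 rad
AF = |sin(9*1.940549/2) / (9*sin(1.940549/2))| = 0.08596

0.08596


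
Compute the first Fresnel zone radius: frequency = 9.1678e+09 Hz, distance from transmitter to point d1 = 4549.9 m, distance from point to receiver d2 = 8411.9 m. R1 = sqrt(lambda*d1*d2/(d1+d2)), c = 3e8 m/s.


lambda = c / f = 3.0000e+08 / 9.1678e+09 = 0.03272323 m
R1 = sqrt(0.03272323 * 4549.9 * 8411.9 / (4549.9 + 8411.9)) = 9.830 m

9.830 m


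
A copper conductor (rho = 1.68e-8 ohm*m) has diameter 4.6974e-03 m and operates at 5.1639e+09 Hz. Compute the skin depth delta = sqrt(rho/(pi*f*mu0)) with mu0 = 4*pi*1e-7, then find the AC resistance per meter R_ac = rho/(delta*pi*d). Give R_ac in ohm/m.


delta = sqrt(1.68e-8 / (pi * 5.1639e+09 * 4*pi*1e-7)) = 9.077910e-07 m
R_ac = 1.68e-8 / (9.077910e-07 * pi * 4.6974e-03) = 1.254 ohm/m

1.254 ohm/m


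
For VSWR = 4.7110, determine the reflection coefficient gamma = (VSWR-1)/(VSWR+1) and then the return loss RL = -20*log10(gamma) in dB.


gamma = (4.7110 - 1) / (4.7110 + 1) = 0.6497986
RL = -20 * log10(0.6497986) = 3.744 dB

3.744 dB


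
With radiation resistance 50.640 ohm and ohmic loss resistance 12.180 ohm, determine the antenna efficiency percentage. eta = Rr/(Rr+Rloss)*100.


eta = 50.640 / (50.640 + 12.180) * 100 = 80.61%

80.61%


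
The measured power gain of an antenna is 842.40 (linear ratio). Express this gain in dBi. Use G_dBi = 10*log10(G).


G_dBi = 10 * log10(842.40) = 29.26 dBi

29.26 dBi


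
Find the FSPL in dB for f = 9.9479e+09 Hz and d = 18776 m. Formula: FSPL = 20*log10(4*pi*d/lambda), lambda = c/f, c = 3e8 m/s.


lambda = c / f = 3.0000e+08 / 9.9479e+09 = 0.03015712 m
FSPL = 20 * log10(4*pi*18776/0.03015712) = 137.9 dB

137.9 dB


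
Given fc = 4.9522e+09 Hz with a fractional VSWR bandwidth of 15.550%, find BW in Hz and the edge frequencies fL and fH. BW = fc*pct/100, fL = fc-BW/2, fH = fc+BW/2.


BW = 4.9522e+09 * 15.550/100 = 7.700671e+08 Hz
fL = 4.9522e+09 - 7.700671e+08/2 = 4.567e+09 Hz
fH = 4.9522e+09 + 7.700671e+08/2 = 5.337e+09 Hz

BW=7.701e+08 Hz, fL=4.567e+09 Hz, fH=5.337e+09 Hz


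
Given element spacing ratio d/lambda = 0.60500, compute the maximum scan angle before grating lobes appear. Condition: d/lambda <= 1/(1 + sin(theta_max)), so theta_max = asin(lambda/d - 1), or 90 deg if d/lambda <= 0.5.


lambda/d - 1 = 1/0.60500 - 1 = 0.6528926
theta_max = asin(0.6528926) = 40.76 deg

40.76 deg


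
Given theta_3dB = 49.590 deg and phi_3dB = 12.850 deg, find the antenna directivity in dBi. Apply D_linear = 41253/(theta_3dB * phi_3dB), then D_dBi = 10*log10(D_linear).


D_linear = 41253 / (49.590 * 12.850) = 64.73785
D_dBi = 10 * log10(64.73785) = 18.11 dBi

18.11 dBi


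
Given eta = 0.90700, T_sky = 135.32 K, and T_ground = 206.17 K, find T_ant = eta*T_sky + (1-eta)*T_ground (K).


T_ant = 0.90700 * 135.32 + (1 - 0.90700) * 206.17 = 141.9 K

141.9 K


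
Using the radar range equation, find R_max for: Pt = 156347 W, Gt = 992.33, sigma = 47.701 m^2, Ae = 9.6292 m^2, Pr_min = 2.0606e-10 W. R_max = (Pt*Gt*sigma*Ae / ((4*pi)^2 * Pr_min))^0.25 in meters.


R^4 = 156347*992.33*47.701*9.6292 / ((4*pi)^2 * 2.0606e-10) = 2.190029e+18
R_max = 2.190029e+18^0.25 = 38469 m

38469 m


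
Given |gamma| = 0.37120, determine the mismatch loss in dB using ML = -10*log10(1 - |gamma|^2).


ML = -10 * log10(1 - 0.37120^2) = -10 * log10(0.86221056) = 0.6439 dB

0.6439 dB


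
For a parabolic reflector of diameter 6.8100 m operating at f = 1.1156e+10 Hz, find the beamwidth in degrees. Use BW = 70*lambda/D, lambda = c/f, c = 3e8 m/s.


lambda = c / f = 3.0000e+08 / 1.1156e+10 = 0.02689136 m
BW = 70 * 0.02689136 / 6.8100 = 0.2764 deg

0.2764 deg


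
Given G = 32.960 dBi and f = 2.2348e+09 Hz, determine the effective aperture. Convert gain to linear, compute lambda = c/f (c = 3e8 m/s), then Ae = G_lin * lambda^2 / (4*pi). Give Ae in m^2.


lambda = c / f = 3.0000e+08 / 2.2348e+09 = 0.1342402 m
G_linear = 10^(32.960/10) = 1976.970
Ae = G_linear * lambda^2 / (4*pi) = 1976.970 * 0.1342402^2 / (4*pi) = 2.835 m^2

2.835 m^2


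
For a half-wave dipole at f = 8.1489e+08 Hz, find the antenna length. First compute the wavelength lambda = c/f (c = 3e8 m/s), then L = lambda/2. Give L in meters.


lambda = c / f = 3.0000e+08 / 8.1489e+08 = 0.3681478 m
L = lambda / 2 = 0.3681478 / 2 = 0.1841 m

0.1841 m


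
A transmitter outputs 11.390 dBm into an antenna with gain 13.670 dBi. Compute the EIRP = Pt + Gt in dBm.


EIRP = Pt + Gt = 11.390 + 13.670 = 25.06 dBm

25.06 dBm


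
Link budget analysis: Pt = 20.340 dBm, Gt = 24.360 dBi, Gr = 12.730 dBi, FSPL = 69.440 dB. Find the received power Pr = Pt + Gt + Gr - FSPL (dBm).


Pr = 20.340 + 24.360 + 12.730 - 69.440 = -12.01 dBm

-12.01 dBm


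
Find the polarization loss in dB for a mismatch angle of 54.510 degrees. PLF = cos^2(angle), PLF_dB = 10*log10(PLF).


PLF_linear = cos^2(54.510 deg) = 0.3370509
PLF_dB = 10 * log10(0.3370509) = -4.723 dB

-4.723 dB


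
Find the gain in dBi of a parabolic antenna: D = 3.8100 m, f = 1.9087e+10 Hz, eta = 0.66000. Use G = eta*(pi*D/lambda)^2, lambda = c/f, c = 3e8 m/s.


lambda = c / f = 3.0000e+08 / 1.9087e+10 = 0.01571750 m
G_linear = 0.66000 * (pi * 3.8100 / 0.01571750)^2 = 382760.1
G_dBi = 10 * log10(382760.1) = 55.83 dBi

55.83 dBi


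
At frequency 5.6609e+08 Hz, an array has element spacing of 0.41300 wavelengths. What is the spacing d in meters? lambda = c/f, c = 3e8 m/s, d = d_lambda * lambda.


lambda = c / f = 3.0000e+08 / 5.6609e+08 = 0.5299511 m
d = 0.41300 * 0.5299511 = 0.2189 m

0.2189 m


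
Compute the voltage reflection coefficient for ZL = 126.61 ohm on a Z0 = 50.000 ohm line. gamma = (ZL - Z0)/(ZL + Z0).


gamma = (126.61 - 50.000) / (126.61 + 50.000) = 0.4338

0.4338


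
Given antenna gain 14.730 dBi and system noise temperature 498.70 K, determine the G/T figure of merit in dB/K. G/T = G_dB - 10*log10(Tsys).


G/T = 14.730 - 10*log10(498.70) = 14.730 - 26.97839 = -12.25 dB/K

-12.25 dB/K


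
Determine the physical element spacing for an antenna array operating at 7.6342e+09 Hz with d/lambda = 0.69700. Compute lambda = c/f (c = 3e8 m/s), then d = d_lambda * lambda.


lambda = c / f = 3.0000e+08 / 7.6342e+09 = 0.03929685 m
d = 0.69700 * 0.03929685 = 0.02739 m

0.02739 m


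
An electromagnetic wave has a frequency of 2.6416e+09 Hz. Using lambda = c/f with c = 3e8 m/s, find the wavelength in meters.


lambda = c / f = 3.0000e+08 / 2.6416e+09 = 0.1136 m

0.1136 m


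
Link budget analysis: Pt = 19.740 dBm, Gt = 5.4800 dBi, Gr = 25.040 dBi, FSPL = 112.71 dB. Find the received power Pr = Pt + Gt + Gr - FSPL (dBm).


Pr = 19.740 + 5.4800 + 25.040 - 112.71 = -62.45 dBm

-62.45 dBm


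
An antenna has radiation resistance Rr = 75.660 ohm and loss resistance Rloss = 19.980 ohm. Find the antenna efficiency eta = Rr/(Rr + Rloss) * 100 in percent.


eta = 75.660 / (75.660 + 19.980) * 100 = 79.11%

79.11%


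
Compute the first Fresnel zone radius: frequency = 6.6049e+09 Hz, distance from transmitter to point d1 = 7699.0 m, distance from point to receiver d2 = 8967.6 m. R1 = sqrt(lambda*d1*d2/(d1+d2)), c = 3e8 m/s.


lambda = c / f = 3.0000e+08 / 6.6049e+09 = 0.04542082 m
R1 = sqrt(0.04542082 * 7699.0 * 8967.6 / (7699.0 + 8967.6)) = 13.72 m

13.72 m


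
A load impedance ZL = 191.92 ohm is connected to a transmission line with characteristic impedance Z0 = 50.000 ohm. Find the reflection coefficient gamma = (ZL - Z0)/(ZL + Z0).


gamma = (191.92 - 50.000) / (191.92 + 50.000) = 0.5866

0.5866


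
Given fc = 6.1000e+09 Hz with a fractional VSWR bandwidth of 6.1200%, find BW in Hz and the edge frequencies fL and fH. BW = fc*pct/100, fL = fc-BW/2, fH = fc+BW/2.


BW = 6.1000e+09 * 6.1200/100 = 3.733200e+08 Hz
fL = 6.1000e+09 - 3.733200e+08/2 = 5.913e+09 Hz
fH = 6.1000e+09 + 3.733200e+08/2 = 6.287e+09 Hz

BW=3.733e+08 Hz, fL=5.913e+09 Hz, fH=6.287e+09 Hz


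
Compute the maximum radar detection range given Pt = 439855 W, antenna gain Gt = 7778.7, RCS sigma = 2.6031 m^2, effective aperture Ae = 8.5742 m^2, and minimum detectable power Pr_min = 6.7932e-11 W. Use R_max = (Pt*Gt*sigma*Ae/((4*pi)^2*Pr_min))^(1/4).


R^4 = 439855*7778.7*2.6031*8.5742 / ((4*pi)^2 * 6.7932e-11) = 7.118802e+18
R_max = 7.118802e+18^0.25 = 51654 m

51654 m


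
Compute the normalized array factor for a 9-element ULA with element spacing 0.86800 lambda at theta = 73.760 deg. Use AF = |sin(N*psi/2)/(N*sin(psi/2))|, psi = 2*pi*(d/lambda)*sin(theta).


psi = 2*pi*0.86800*sin(73.760 deg) = 5.236191 rad
AF = |sin(9*5.236191/2) / (9*sin(5.236191/2))| = 0.2223

0.2223


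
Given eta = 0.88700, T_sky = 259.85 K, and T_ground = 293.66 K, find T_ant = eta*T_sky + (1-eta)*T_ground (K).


T_ant = 0.88700 * 259.85 + (1 - 0.88700) * 293.66 = 263.7 K

263.7 K


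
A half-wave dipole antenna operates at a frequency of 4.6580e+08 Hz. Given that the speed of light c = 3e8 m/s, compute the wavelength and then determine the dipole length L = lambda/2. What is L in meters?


lambda = c / f = 3.0000e+08 / 4.6580e+08 = 0.6440532 m
L = lambda / 2 = 0.6440532 / 2 = 0.3220 m

0.3220 m


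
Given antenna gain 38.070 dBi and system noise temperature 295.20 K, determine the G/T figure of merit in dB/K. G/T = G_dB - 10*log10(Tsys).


G/T = 38.070 - 10*log10(295.20) = 38.070 - 24.70116 = 13.37 dB/K

13.37 dB/K


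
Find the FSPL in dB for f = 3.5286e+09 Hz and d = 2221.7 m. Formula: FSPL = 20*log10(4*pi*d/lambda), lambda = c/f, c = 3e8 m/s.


lambda = c / f = 3.0000e+08 / 3.5286e+09 = 0.08501955 m
FSPL = 20 * log10(4*pi*2221.7/0.08501955) = 110.3 dB

110.3 dB


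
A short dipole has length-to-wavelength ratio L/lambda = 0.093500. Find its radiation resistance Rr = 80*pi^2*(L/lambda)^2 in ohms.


Rr = 80 * pi^2 * (0.093500)^2 = 80 * 9.869604 * 8.742250e-03 = 6.903 ohm

6.903 ohm


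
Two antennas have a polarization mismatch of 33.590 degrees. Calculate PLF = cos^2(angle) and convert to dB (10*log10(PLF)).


PLF_linear = cos^2(33.590 deg) = 0.6939187
PLF_dB = 10 * log10(0.6939187) = -1.587 dB

-1.587 dB


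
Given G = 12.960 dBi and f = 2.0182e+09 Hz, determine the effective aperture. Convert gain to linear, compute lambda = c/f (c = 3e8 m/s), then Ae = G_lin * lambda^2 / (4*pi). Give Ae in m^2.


lambda = c / f = 3.0000e+08 / 2.0182e+09 = 0.1486473 m
G_linear = 10^(12.960/10) = 19.76970
Ae = G_linear * lambda^2 / (4*pi) = 19.76970 * 0.1486473^2 / (4*pi) = 0.03476 m^2

0.03476 m^2


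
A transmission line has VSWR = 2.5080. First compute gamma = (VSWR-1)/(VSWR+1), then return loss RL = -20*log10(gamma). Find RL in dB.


gamma = (2.5080 - 1) / (2.5080 + 1) = 0.4298746
RL = -20 * log10(0.4298746) = 7.333 dB

7.333 dB


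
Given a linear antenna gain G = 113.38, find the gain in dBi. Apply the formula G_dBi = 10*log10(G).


G_dBi = 10 * log10(113.38) = 20.55 dBi

20.55 dBi


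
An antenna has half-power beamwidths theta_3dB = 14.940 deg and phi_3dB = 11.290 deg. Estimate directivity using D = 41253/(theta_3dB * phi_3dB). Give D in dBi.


D_linear = 41253 / (14.940 * 11.290) = 244.5744
D_dBi = 10 * log10(244.5744) = 23.88 dBi

23.88 dBi


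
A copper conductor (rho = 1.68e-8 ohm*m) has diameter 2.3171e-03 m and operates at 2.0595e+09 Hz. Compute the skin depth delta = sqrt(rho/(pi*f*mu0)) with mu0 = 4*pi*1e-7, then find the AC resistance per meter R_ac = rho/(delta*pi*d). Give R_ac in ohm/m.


delta = sqrt(1.68e-8 / (pi * 2.0595e+09 * 4*pi*1e-7)) = 1.437454e-06 m
R_ac = 1.68e-8 / (1.437454e-06 * pi * 2.3171e-03) = 1.606 ohm/m

1.606 ohm/m


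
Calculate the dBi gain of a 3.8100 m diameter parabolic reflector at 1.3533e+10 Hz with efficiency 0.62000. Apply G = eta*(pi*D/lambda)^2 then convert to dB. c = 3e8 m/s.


lambda = c / f = 3.0000e+08 / 1.3533e+10 = 0.02216803 m
G_linear = 0.62000 * (pi * 3.8100 / 0.02216803)^2 = 180753.7
G_dBi = 10 * log10(180753.7) = 52.57 dBi

52.57 dBi


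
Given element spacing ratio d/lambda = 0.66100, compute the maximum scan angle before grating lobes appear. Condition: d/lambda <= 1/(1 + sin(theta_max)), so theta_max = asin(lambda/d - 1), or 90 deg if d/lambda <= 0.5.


lambda/d - 1 = 1/0.66100 - 1 = 0.5128593
theta_max = asin(0.5128593) = 30.85 deg

30.85 deg


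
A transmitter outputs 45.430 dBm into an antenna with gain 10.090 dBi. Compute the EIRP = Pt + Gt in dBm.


EIRP = Pt + Gt = 45.430 + 10.090 = 55.52 dBm

55.52 dBm


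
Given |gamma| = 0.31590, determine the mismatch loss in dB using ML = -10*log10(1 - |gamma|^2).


ML = -10 * log10(1 - 0.31590^2) = -10 * log10(0.90020719) = 0.4566 dB

0.4566 dB


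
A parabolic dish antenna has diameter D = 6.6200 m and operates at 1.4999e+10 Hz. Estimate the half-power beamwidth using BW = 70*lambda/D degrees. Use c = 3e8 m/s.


lambda = c / f = 3.0000e+08 / 1.4999e+10 = 0.02000133 m
BW = 70 * 0.02000133 / 6.6200 = 0.2115 deg

0.2115 deg


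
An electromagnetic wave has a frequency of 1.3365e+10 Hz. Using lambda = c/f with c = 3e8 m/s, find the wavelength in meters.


lambda = c / f = 3.0000e+08 / 1.3365e+10 = 0.02245 m

0.02245 m


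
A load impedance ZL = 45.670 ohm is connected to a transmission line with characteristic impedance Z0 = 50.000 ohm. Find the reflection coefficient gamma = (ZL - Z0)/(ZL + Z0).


gamma = (45.670 - 50.000) / (45.670 + 50.000) = -0.04526

-0.04526


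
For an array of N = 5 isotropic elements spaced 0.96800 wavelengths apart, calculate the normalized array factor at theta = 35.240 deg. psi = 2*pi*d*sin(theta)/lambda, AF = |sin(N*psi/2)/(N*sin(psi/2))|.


psi = 2*pi*0.96800*sin(35.240 deg) = 3.509401 rad
AF = |sin(5*3.509401/2) / (5*sin(3.509401/2))| = 0.1233

0.1233


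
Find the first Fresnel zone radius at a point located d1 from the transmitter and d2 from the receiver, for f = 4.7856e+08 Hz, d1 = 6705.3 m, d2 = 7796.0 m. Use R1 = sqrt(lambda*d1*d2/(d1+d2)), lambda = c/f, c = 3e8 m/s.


lambda = c / f = 3.0000e+08 / 4.7856e+08 = 0.6268806 m
R1 = sqrt(0.6268806 * 6705.3 * 7796.0 / (6705.3 + 7796.0)) = 47.54 m

47.54 m


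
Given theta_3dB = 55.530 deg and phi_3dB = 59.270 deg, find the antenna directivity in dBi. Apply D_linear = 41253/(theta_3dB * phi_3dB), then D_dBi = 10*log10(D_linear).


D_linear = 41253 / (55.530 * 59.270) = 12.53409
D_dBi = 10 * log10(12.53409) = 10.98 dBi

10.98 dBi


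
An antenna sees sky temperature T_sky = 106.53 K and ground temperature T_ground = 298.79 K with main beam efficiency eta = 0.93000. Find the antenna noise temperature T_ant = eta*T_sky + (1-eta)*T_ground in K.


T_ant = 0.93000 * 106.53 + (1 - 0.93000) * 298.79 = 120.0 K

120.0 K


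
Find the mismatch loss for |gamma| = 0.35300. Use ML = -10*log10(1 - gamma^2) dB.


ML = -10 * log10(1 - 0.35300^2) = -10 * log10(0.875391) = 0.5780 dB

0.5780 dB


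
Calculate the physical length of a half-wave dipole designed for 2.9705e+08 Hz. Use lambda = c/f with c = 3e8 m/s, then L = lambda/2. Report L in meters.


lambda = c / f = 3.0000e+08 / 2.9705e+08 = 1.009931 m
L = lambda / 2 = 1.009931 / 2 = 0.5050 m

0.5050 m


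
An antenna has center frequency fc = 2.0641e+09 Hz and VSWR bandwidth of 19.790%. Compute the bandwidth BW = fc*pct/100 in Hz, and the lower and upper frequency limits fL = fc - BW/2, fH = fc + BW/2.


BW = 2.0641e+09 * 19.790/100 = 4.084854e+08 Hz
fL = 2.0641e+09 - 4.084854e+08/2 = 1.860e+09 Hz
fH = 2.0641e+09 + 4.084854e+08/2 = 2.268e+09 Hz

BW=4.085e+08 Hz, fL=1.860e+09 Hz, fH=2.268e+09 Hz


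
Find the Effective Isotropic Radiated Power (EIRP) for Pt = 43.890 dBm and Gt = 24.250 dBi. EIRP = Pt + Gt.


EIRP = Pt + Gt = 43.890 + 24.250 = 68.14 dBm

68.14 dBm


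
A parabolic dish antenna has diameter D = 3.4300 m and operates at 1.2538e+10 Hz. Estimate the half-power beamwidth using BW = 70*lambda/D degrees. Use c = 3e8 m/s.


lambda = c / f = 3.0000e+08 / 1.2538e+10 = 0.02392726 m
BW = 70 * 0.02392726 / 3.4300 = 0.4883 deg

0.4883 deg


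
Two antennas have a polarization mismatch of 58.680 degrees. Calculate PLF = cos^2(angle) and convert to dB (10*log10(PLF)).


PLF_linear = cos^2(58.680 deg) = 0.2702101
PLF_dB = 10 * log10(0.2702101) = -5.683 dB

-5.683 dB


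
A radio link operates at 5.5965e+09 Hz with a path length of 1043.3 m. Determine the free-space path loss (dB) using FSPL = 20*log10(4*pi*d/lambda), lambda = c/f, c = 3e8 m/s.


lambda = c / f = 3.0000e+08 / 5.5965e+09 = 0.05360493 m
FSPL = 20 * log10(4*pi*1043.3/0.05360493) = 107.8 dB

107.8 dB


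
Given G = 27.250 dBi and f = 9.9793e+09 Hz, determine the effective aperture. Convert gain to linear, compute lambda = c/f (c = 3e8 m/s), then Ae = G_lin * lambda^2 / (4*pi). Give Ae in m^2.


lambda = c / f = 3.0000e+08 / 9.9793e+09 = 0.03006223 m
G_linear = 10^(27.250/10) = 530.8844
Ae = G_linear * lambda^2 / (4*pi) = 530.8844 * 0.03006223^2 / (4*pi) = 0.03818 m^2

0.03818 m^2


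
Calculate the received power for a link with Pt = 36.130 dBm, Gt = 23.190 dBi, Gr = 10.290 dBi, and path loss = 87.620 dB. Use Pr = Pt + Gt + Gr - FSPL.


Pr = 36.130 + 23.190 + 10.290 - 87.620 = -18.01 dBm

-18.01 dBm


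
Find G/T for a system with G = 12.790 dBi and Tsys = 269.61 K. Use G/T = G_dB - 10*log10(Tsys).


G/T = 12.790 - 10*log10(269.61) = 12.790 - 24.30736 = -11.52 dB/K

-11.52 dB/K


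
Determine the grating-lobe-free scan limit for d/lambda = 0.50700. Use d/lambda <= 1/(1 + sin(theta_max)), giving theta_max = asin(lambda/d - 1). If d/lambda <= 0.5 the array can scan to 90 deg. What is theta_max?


lambda/d - 1 = 1/0.50700 - 1 = 0.9723866
theta_max = asin(0.9723866) = 76.50 deg

76.50 deg


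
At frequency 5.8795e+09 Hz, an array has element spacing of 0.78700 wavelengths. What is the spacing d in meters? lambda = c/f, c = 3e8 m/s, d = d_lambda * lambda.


lambda = c / f = 3.0000e+08 / 5.8795e+09 = 0.05102475 m
d = 0.78700 * 0.05102475 = 0.04016 m

0.04016 m


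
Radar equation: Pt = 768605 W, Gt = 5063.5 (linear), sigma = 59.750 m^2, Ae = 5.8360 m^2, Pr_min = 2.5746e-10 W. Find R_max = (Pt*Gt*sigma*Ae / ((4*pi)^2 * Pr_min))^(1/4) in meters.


R^4 = 768605*5063.5*59.750*5.8360 / ((4*pi)^2 * 2.5746e-10) = 3.337934e+19
R_max = 3.337934e+19^0.25 = 76010 m

76010 m


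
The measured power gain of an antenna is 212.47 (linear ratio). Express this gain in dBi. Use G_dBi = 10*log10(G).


G_dBi = 10 * log10(212.47) = 23.27 dBi

23.27 dBi


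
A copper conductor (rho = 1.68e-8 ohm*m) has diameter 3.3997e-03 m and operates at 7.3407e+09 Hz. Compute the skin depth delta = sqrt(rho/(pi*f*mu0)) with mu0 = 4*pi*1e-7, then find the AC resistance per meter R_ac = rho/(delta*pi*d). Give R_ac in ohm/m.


delta = sqrt(1.68e-8 / (pi * 7.3407e+09 * 4*pi*1e-7)) = 7.613880e-07 m
R_ac = 1.68e-8 / (7.613880e-07 * pi * 3.3997e-03) = 2.066 ohm/m

2.066 ohm/m


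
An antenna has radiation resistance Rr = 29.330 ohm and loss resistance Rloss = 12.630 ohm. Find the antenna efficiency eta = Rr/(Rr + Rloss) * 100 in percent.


eta = 29.330 / (29.330 + 12.630) * 100 = 69.90%

69.90%


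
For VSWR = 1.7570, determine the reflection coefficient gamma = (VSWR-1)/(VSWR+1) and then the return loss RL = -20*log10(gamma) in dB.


gamma = (1.7570 - 1) / (1.7570 + 1) = 0.2745738
RL = -20 * log10(0.2745738) = 11.23 dB

11.23 dB


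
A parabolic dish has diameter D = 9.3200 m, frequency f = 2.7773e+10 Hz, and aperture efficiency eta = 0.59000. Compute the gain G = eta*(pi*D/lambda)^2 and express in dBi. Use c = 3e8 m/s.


lambda = c / f = 3.0000e+08 / 2.7773e+10 = 0.01080186 m
G_linear = 0.59000 * (pi * 9.3200 / 0.01080186)^2 = 4.334974e+06
G_dBi = 10 * log10(4.334974e+06) = 66.37 dBi

66.37 dBi


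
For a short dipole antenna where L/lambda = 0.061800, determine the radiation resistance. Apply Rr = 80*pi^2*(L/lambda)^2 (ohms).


Rr = 80 * pi^2 * (0.061800)^2 = 80 * 9.869604 * 3.819240e-03 = 3.016 ohm

3.016 ohm


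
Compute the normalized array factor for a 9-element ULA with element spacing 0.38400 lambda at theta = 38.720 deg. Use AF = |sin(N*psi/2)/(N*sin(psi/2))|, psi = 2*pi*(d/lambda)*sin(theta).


psi = 2*pi*0.38400*sin(38.720 deg) = 1.509207 rad
AF = |sin(9*1.509207/2) / (9*sin(1.509207/2))| = 0.07894

0.07894


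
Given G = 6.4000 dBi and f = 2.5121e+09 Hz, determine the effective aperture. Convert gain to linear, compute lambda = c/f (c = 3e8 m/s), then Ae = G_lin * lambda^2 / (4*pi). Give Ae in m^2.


lambda = c / f = 3.0000e+08 / 2.5121e+09 = 0.1194220 m
G_linear = 10^(6.4000/10) = 4.365158
Ae = G_linear * lambda^2 / (4*pi) = 4.365158 * 0.1194220^2 / (4*pi) = 4.954e-03 m^2

4.954e-03 m^2


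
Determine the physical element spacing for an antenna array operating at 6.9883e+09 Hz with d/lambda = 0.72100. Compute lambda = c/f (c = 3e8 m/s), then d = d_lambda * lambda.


lambda = c / f = 3.0000e+08 / 6.9883e+09 = 0.04292890 m
d = 0.72100 * 0.04292890 = 0.03095 m

0.03095 m


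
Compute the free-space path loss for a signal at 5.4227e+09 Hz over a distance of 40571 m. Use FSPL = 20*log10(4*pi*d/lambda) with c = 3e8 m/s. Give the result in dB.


lambda = c / f = 3.0000e+08 / 5.4227e+09 = 0.05532299 m
FSPL = 20 * log10(4*pi*40571/0.05532299) = 139.3 dB

139.3 dB


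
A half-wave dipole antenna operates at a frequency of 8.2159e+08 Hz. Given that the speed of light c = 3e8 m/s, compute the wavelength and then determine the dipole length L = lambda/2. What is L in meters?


lambda = c / f = 3.0000e+08 / 8.2159e+08 = 0.3651456 m
L = lambda / 2 = 0.3651456 / 2 = 0.1826 m

0.1826 m


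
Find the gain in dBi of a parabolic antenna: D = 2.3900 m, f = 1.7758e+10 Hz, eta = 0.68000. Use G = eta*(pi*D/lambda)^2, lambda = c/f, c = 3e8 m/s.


lambda = c / f = 3.0000e+08 / 1.7758e+10 = 0.01689379 m
G_linear = 0.68000 * (pi * 2.3900 / 0.01689379)^2 = 134323.0
G_dBi = 10 * log10(134323.0) = 51.28 dBi

51.28 dBi


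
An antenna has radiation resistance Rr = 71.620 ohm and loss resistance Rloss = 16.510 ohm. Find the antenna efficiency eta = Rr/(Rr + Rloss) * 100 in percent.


eta = 71.620 / (71.620 + 16.510) * 100 = 81.27%

81.27%


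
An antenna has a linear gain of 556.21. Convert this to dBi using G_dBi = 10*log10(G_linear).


G_dBi = 10 * log10(556.21) = 27.45 dBi

27.45 dBi


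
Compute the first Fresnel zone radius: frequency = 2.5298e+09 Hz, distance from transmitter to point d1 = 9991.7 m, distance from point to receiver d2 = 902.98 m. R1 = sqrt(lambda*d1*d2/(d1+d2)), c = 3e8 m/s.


lambda = c / f = 3.0000e+08 / 2.5298e+09 = 0.1185864 m
R1 = sqrt(0.1185864 * 9991.7 * 902.98 / (9991.7 + 902.98)) = 9.910 m

9.910 m


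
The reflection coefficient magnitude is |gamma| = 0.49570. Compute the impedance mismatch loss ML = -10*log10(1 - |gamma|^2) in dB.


ML = -10 * log10(1 - 0.49570^2) = -10 * log10(0.75428151) = 1.225 dB

1.225 dB


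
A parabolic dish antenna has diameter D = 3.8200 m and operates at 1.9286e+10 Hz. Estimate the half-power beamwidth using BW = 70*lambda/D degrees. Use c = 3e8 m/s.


lambda = c / f = 3.0000e+08 / 1.9286e+10 = 0.01555533 m
BW = 70 * 0.01555533 / 3.8200 = 0.2850 deg

0.2850 deg


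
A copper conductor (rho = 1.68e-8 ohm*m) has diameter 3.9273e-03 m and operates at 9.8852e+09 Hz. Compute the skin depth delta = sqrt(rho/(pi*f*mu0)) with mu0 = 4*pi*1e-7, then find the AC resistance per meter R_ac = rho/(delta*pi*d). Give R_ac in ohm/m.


delta = sqrt(1.68e-8 / (pi * 9.8852e+09 * 4*pi*1e-7)) = 6.561181e-07 m
R_ac = 1.68e-8 / (6.561181e-07 * pi * 3.9273e-03) = 2.075 ohm/m

2.075 ohm/m


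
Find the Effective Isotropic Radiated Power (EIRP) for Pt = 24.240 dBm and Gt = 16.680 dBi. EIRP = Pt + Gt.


EIRP = Pt + Gt = 24.240 + 16.680 = 40.92 dBm

40.92 dBm


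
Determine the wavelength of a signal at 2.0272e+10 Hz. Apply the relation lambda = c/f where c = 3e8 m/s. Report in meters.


lambda = c / f = 3.0000e+08 / 2.0272e+10 = 0.01480 m

0.01480 m


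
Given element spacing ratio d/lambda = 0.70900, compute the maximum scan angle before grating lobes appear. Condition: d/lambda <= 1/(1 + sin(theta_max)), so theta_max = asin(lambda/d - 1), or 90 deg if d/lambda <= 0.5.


lambda/d - 1 = 1/0.70900 - 1 = 0.4104372
theta_max = asin(0.4104372) = 24.23 deg

24.23 deg


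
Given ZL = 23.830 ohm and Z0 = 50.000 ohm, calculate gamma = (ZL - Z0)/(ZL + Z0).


gamma = (23.830 - 50.000) / (23.830 + 50.000) = -0.3545

-0.3545


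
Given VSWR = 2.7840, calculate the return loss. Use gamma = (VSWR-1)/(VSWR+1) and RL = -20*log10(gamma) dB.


gamma = (2.7840 - 1) / (2.7840 + 1) = 0.4714588
RL = -20 * log10(0.4714588) = 6.531 dB

6.531 dB


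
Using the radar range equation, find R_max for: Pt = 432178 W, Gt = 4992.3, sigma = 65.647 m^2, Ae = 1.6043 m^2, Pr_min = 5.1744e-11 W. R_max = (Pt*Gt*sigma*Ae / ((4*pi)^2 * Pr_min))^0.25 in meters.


R^4 = 432178*4992.3*65.647*1.6043 / ((4*pi)^2 * 5.1744e-11) = 2.780892e+19
R_max = 2.780892e+19^0.25 = 72618 m

72618 m


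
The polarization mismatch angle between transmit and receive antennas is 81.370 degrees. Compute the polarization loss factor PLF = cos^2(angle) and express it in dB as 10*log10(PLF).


PLF_linear = cos^2(81.370 deg) = 0.02251591
PLF_dB = 10 * log10(0.02251591) = -16.48 dB

-16.48 dB


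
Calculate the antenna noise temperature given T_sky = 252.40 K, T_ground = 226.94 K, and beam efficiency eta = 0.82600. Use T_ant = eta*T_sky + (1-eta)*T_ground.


T_ant = 0.82600 * 252.40 + (1 - 0.82600) * 226.94 = 248.0 K

248.0 K


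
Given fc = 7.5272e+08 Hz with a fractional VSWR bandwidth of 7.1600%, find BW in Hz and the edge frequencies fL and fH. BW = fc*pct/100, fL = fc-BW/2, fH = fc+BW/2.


BW = 7.5272e+08 * 7.1600/100 = 5.389475e+07 Hz
fL = 7.5272e+08 - 5.389475e+07/2 = 7.258e+08 Hz
fH = 7.5272e+08 + 5.389475e+07/2 = 7.797e+08 Hz

BW=5.389e+07 Hz, fL=7.258e+08 Hz, fH=7.797e+08 Hz


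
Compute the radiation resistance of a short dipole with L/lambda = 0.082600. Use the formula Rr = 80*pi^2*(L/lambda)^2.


Rr = 80 * pi^2 * (0.082600)^2 = 80 * 9.869604 * 6.822760e-03 = 5.387 ohm

5.387 ohm


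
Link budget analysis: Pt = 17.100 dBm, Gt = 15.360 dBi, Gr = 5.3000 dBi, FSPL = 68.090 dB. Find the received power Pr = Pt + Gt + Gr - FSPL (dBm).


Pr = 17.100 + 15.360 + 5.3000 - 68.090 = -30.33 dBm

-30.33 dBm


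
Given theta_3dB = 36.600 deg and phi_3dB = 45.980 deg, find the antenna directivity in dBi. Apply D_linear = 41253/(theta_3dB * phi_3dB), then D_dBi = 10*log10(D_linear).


D_linear = 41253 / (36.600 * 45.980) = 24.51351
D_dBi = 10 * log10(24.51351) = 13.89 dBi

13.89 dBi


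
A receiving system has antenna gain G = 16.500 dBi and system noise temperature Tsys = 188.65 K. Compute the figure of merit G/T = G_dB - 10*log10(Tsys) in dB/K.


G/T = 16.500 - 10*log10(188.65) = 16.500 - 22.75657 = -6.257 dB/K

-6.257 dB/K


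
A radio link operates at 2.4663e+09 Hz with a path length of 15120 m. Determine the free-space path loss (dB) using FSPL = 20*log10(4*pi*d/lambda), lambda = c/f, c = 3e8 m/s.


lambda = c / f = 3.0000e+08 / 2.4663e+09 = 0.1216397 m
FSPL = 20 * log10(4*pi*15120/0.1216397) = 123.9 dB

123.9 dB


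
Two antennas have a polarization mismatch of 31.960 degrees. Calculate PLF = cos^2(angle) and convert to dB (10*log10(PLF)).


PLF_linear = cos^2(31.960 deg) = 0.7198128
PLF_dB = 10 * log10(0.7198128) = -1.428 dB

-1.428 dB


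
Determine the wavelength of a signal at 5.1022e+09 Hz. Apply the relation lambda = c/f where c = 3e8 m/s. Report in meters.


lambda = c / f = 3.0000e+08 / 5.1022e+09 = 0.05880 m

0.05880 m


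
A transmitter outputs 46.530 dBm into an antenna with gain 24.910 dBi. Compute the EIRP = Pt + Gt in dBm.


EIRP = Pt + Gt = 46.530 + 24.910 = 71.44 dBm

71.44 dBm


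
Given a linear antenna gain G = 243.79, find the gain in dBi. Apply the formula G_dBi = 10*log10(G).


G_dBi = 10 * log10(243.79) = 23.87 dBi

23.87 dBi


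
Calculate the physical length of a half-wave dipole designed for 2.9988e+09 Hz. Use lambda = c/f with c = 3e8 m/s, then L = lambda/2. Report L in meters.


lambda = c / f = 3.0000e+08 / 2.9988e+09 = 0.1000400 m
L = lambda / 2 = 0.1000400 / 2 = 0.05002 m

0.05002 m


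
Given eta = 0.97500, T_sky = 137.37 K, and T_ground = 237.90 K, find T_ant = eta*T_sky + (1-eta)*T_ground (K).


T_ant = 0.97500 * 137.37 + (1 - 0.97500) * 237.90 = 139.9 K

139.9 K


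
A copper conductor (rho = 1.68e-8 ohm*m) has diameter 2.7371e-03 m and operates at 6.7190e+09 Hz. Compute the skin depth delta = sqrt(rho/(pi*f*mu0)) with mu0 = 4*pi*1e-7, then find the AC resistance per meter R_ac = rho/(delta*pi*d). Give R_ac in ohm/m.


delta = sqrt(1.68e-8 / (pi * 6.7190e+09 * 4*pi*1e-7)) = 7.958339e-07 m
R_ac = 1.68e-8 / (7.958339e-07 * pi * 2.7371e-03) = 2.455 ohm/m

2.455 ohm/m


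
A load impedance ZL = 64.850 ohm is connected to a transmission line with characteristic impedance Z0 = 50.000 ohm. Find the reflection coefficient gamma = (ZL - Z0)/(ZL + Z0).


gamma = (64.850 - 50.000) / (64.850 + 50.000) = 0.1293

0.1293


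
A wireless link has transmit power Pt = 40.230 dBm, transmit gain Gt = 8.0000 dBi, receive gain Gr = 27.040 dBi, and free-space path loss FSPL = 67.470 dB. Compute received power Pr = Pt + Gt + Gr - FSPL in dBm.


Pr = 40.230 + 8.0000 + 27.040 - 67.470 = 7.80 dBm

7.80 dBm


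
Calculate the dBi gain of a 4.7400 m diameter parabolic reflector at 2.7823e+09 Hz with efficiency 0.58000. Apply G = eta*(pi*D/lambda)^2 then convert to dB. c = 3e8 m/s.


lambda = c / f = 3.0000e+08 / 2.7823e+09 = 0.1078245 m
G_linear = 0.58000 * (pi * 4.7400 / 0.1078245)^2 = 11062.40
G_dBi = 10 * log10(11062.40) = 40.44 dBi

40.44 dBi


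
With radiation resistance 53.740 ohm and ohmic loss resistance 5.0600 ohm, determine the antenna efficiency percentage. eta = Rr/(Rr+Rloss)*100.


eta = 53.740 / (53.740 + 5.0600) * 100 = 91.39%

91.39%


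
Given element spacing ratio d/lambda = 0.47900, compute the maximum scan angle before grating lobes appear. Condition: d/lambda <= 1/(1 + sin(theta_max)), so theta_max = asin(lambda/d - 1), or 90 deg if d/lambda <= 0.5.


lambda/d - 1 = 1/0.47900 - 1 = 1.087683 >= 1
d/lambda <= 0.5, so the array can scan to endfire without grating lobes: theta_max = 90 deg

90 deg


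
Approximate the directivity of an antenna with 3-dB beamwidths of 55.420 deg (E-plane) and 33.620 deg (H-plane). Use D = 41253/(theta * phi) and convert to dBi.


D_linear = 41253 / (55.420 * 33.620) = 22.14070
D_dBi = 10 * log10(22.14070) = 13.45 dBi

13.45 dBi


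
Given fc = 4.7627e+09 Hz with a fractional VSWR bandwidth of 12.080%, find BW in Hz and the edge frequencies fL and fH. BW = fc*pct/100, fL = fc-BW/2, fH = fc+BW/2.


BW = 4.7627e+09 * 12.080/100 = 5.753342e+08 Hz
fL = 4.7627e+09 - 5.753342e+08/2 = 4.475e+09 Hz
fH = 4.7627e+09 + 5.753342e+08/2 = 5.050e+09 Hz

BW=5.753e+08 Hz, fL=4.475e+09 Hz, fH=5.050e+09 Hz


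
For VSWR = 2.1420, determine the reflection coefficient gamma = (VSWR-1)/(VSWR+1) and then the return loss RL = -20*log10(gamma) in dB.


gamma = (2.1420 - 1) / (2.1420 + 1) = 0.3634628
RL = -20 * log10(0.3634628) = 8.791 dB

8.791 dB


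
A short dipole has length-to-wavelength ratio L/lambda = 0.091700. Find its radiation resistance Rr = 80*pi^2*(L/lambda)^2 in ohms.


Rr = 80 * pi^2 * (0.091700)^2 = 80 * 9.869604 * 8.408890e-03 = 6.639 ohm

6.639 ohm


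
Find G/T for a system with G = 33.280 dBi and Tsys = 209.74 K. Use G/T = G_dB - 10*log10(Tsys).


G/T = 33.280 - 10*log10(209.74) = 33.280 - 23.21681 = 10.06 dB/K

10.06 dB/K


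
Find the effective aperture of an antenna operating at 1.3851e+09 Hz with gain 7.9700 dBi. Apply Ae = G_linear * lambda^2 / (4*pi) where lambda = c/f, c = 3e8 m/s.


lambda = c / f = 3.0000e+08 / 1.3851e+09 = 0.2165909 m
G_linear = 10^(7.9700/10) = 6.266139
Ae = G_linear * lambda^2 / (4*pi) = 6.266139 * 0.2165909^2 / (4*pi) = 0.02339 m^2

0.02339 m^2


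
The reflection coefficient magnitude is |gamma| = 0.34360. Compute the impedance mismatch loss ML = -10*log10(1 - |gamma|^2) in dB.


ML = -10 * log10(1 - 0.34360^2) = -10 * log10(0.88193904) = 0.5456 dB

0.5456 dB


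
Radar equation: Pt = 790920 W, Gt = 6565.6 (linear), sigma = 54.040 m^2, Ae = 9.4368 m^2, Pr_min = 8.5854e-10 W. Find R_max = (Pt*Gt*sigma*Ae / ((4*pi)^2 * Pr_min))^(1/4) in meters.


R^4 = 790920*6565.6*54.040*9.4368 / ((4*pi)^2 * 8.5854e-10) = 1.953290e+19
R_max = 1.953290e+19^0.25 = 66480 m

66480 m
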